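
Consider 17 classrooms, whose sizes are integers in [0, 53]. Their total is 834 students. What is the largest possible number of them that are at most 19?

1

Each value at 19 or below falls at least 53 − 19 = 34 short of the ceiling 53.
The ceiling total is 17 × 53 = 901, and we need 834, so at most ⌊(901 − 834)/34⌋ = 1 can be that low.
k = 1 is achieved by 1 value at 19 and 16 at 53, total 867; lower one of the 53's by 33 (still > 19) to reach 834.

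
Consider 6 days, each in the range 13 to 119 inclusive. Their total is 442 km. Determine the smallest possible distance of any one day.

To make one day as small as possible, make the other 5 as large as possible.
The other 5 can take up 5 × 119 = 595 ≥ 442 − 13, so one day can sit at its floor of 13.
Achievable: one at 13 and the other 5 totalling 429, which fits since 5 × 13 ≤ 429 ≤ 5 × 119.

13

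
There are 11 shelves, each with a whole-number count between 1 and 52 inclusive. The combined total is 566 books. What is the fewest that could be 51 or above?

Suppose at most 11 − j of them reach 51; then j values are ≤ 50 and the rest ≤ 52.
The total is then ≤ 50·j + 52·(11 − j) = 572 − 2j. For this to be ≥ 566 we need j ≤ 3, so at least 11 − 3 = 8 must reach 51.
Exactly 8 works: 8 values at 52 and 3 at 50 total 566.

8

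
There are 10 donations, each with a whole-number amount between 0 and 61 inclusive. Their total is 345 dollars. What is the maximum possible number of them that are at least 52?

With k values at 52 or above and the rest at least 0, the sum is at least 0 + 52k.
Since the sum is 345, we need 52k ≤ 345, i.e. k ≤ 6.
k = 6 is achieved by 6 values at 52 and 4 at 0, total 312; add 33 to one value (staying below 52) to reach 345.

6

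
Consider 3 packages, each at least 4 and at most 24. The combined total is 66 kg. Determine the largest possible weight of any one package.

To make one package as large as possible, make the other 2 as small as possible.
The other 2 contribute at least 2 × 4 = 8, leaving at most 66 − 8 = 58.
But each package is capped at 24, so the maximum is 24.
Achievable: one at 24 and the other 2 totalling 42, which fits since 2 × 4 ≤ 42 ≤ 2 × 24.

24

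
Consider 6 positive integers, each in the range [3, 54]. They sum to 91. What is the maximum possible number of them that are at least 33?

Suppose k of them are at least 33. Those contribute at least 33 each and the other 6 − k at least 3 each.
So the total is at least 33k + 3(6 − k) = 18 + 30k. This must be ≤ 91, giving k ≤ 2.
k = 2 is achieved by 2 values at 33 and 4 at 3, total 78; add 13 to one value (staying below 33) to reach 91.

2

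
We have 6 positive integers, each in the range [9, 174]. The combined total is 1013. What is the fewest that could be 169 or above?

1

Each value short of 169 is at most 168, costing at least 174 − 168 = 6 against the maximum total of 1044.
We can afford to lose at most 1044 − 1013 = 31, so at most ⌊31/6⌋ = 5 fall short, and at least 1 are ≥ 169.
Exactly 1 works: 1 value at 174 and 5 at 168 total 1014; lower one of the high values by 1 (still ≥ 169) to hit 1013.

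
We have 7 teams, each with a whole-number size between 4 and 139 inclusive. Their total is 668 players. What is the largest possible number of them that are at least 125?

5

With k values at 125 or above and the rest at least 4, the sum is at least 28 + 121k.
Since the sum is 668, we need 121k ≤ 640, i.e. k ≤ 5.
k = 5 is achieved by 5 values at 125 and 2 at 4, total 633; add 35 to one value (staying below 125) to reach 668.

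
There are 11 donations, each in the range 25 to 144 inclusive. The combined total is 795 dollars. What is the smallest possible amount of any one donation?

To make one donation as small as possible, make the other 10 as large as possible.
The other 10 can take up 10 × 144 = 1440 ≥ 795 − 25, so one donation can sit at its floor of 25.
Achievable: one at 25 and the other 10 totalling 770, which fits since 10 × 25 ≤ 770 ≤ 10 × 144.

25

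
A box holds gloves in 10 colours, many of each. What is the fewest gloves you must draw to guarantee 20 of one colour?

In the worst case you draw 19 of each of the 10 colours: 10 × 19 = 190.
One more forces 20 of some colour, so 190 + 1 = 191.

191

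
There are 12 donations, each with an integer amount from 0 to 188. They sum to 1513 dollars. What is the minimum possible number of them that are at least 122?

Each value short of 122 is at most 121, costing at least 188 − 121 = 67 against the maximum total of 2256.
We can afford to lose at most 2256 − 1513 = 743, so at most ⌊743/67⌋ = 11 fall short, and at least 1 are ≥ 122.
Exactly 1 works: 1 value at 188 and 11 at 121 total 1519; lower one of the high values by 6 (still ≥ 122) to hit 1513.

1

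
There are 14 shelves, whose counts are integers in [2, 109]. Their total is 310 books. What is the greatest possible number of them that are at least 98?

2

If k of the values are ≥ 98, the total is ≥ 98k + 2(14 − k).
Setting 98k + 2(14 − k) ≤ 310 gives 96k ≤ 282, so k ≤ 2.
k = 2 is achieved by 2 values at 98 and 12 at 2, total 220; add 90 to one value (staying below 98) to reach 310.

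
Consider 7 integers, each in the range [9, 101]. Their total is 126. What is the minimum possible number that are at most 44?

Each value above 44 is at least 45, contributing at least 45 − 9 = 36 above the floor 9.
The sum exceeds the floor total 63 by 63, so at most ⌊63/36⌋ = 1 exceed 44, and at least 6 are ≤ 44.
Exactly 6 works: 6 values at 9 and 1 at 45 total 99; raise one of the low values by 27 (still ≤ 44) to hit 126.

6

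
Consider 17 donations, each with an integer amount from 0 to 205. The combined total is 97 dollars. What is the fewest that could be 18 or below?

If only k of them are at most 18, the other 17 − k are at least 19, so the total is at least (17 − k)·19 + k·0.
This is ≤ 97, so (17 − k)·19 + 0k ≤ 97, which gives k ≥ 12.
Exactly 12 works: 12 values at 0 and 5 at 19 total 95; raise one of the low values by 2 (still ≤ 18) to hit 97.

12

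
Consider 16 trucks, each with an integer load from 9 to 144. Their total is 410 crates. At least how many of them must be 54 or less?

11

Each value above 54 is at least 55, contributing at least 55 − 9 = 46 above the floor 9.
The sum exceeds the floor total 144 by 266, so at most ⌊266/46⌋ = 5 exceed 54, and at least 11 are ≤ 54.
Exactly 11 works: 11 values at 9 and 5 at 55 total 374; raise one of the low values by 36 (still ≤ 54) to hit 410.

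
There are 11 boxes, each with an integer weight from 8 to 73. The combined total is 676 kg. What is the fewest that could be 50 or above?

6

Suppose at most 11 − j of them reach 50; then j values are ≤ 49 and the rest ≤ 73.
The total is then ≤ 49·j + 73·(11 − j) = 803 − 24j. For this to be ≥ 676 we need j ≤ 5, so at least 11 − 5 = 6 must reach 50.
Exactly 6 works: 6 values at 73 and 5 at 49 total 683; lower one of the high values by 7 (still ≥ 50) to hit 676.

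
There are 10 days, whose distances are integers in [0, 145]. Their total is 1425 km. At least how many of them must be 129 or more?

9

Each value short of 129 is at most 128, costing at least 145 − 128 = 17 against the maximum total of 1450.
We can afford to lose at most 1450 − 1425 = 25, so at most ⌊25/17⌋ = 1 fall short, and at least 9 are ≥ 129.
Exactly 9 works: 9 values at 145 and 1 at 128 total 1433; lower one of the high values by 8 (still ≥ 129) to hit 1425.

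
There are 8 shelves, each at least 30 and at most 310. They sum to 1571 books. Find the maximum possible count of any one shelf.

To make one shelf as large as possible, make the other 7 as small as possible.
The other 7 contribute at least 7 × 30 = 210, leaving at most 1571 − 210 = 1361.
But each shelf is capped at 310, so the maximum is 310.
Achievable: one at 310 and the other 7 totalling 1261, which fits since 7 × 30 ≤ 1261 ≤ 7 × 310.

310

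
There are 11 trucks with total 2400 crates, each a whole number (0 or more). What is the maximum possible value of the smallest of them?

The average is 2400/11 < 219, so some value is ≤ 218.
Taking 9 copies of 218 and 2 copies of 219 gives exactly 2400, so 218 is attained.

218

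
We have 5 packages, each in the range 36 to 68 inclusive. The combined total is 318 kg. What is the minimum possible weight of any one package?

46

Minimizing one value means maximizing the remaining 4.
The other 4 contribute at most 4 × 68 = 272, leaving at least 318 − 272 = 46.
Since 46 ≥ 36, this is achievable: one at 46 and 4 at 68.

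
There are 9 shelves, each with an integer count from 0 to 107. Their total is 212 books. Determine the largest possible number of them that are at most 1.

7

Each value at 1 or below falls at least 107 − 1 = 106 short of the ceiling 107.
The ceiling total is 9 × 107 = 963, and we need 212, so at most ⌊(963 − 212)/106⌋ = 7 can be that low.
k = 7 is achieved by 7 values at 1 and 2 at 107, total 221; lower one of the 107's by 9 (still > 1) to reach 212.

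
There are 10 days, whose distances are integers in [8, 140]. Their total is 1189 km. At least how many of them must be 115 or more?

Suppose at most 10 − j of them reach 115; then j values are ≤ 114 and the rest ≤ 140.
The total is then ≤ 114·j + 140·(10 − j) = 1400 − 26j. For this to be ≥ 1189 we need j ≤ 8, so at least 10 − 8 = 2 must reach 115.
Exactly 2 works: 2 values at 140 and 8 at 114 total 1192; lower one of the high values by 3 (still ≥ 115) to hit 1189.

2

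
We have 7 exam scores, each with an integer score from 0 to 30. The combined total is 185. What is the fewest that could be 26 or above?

2

Suppose at most 7 − j of them reach 26; then j values are ≤ 25 and the rest ≤ 30.
The total is then ≤ 25·j + 30·(7 − j) = 210 − 5j. For this to be ≥ 185 we need j ≤ 5, so at least 7 − 5 = 2 must reach 26.
Exactly 2 works: 2 values at 30 and 5 at 25 total 185.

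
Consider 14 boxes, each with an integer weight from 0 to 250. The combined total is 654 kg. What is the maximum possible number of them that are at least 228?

Suppose k of them are at least 228. Those contribute at least 228 each and the other 14 − k at least 0 each.
So the total is at least 228k + 0(14 − k) = 0 + 228k. This must be ≤ 654, giving k ≤ 2.
k = 2 is achieved by 2 values at 228 and 12 at 0, total 456; add 198 to one value (staying below 228) to reach 654.

2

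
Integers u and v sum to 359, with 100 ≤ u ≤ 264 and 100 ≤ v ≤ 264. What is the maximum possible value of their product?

32220

uv = u(359 − u) is maximized when u is as near 359/2 as the bounds allow.
Taking u = 179 and v = 180 (both in [100, 264]) gives uv = 32220.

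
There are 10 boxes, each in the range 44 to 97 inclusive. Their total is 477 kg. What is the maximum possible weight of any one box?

To make one box as large as possible, make the other 9 as small as possible.
The other 9 contribute at least 9 × 44 = 396, leaving at most 477 − 396 = 81.
Since 81 ≤ 97, this is achievable: one at 81 and 9 at 44.

81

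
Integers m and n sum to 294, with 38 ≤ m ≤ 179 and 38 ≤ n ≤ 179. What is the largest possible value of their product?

21609

With m + n fixed, mn peaks when the two are closest together.
Taking m = 147 and n = 147 (both in [38, 179]) gives mn = 21609.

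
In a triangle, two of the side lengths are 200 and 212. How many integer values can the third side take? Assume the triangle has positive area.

399

The triangle inequality gives |200 − 212| < c < 200 + 212, i.e. 12 < c < 412.
So c can be any integer from 13 to 411: 399 values.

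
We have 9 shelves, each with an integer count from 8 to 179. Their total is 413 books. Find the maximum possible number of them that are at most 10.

7

Suppose k of them are at most 10. Those contribute at most 10 each and the rest at most 179 each.
So the total is at most 10k + 179(9 − k) = 1611 − 169k. This must still be ≥ 413, so k ≤ 7.
k = 7 is achieved by 7 values at 10 and 2 at 179, total 428; lower one of the 179's by 15 (still > 10) to reach 413.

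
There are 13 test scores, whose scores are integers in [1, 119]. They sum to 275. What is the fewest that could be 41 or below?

7

If only k of them are at most 41, the other 13 − k are at least 42, so the total is at least (13 − k)·42 + k·1.
This is ≤ 275, so (13 − k)·42 + 1k ≤ 275, which gives k ≥ 7.
Exactly 7 works: 7 values at 1 and 6 at 42 total 259; raise one of the low values by 16 (still ≤ 41) to hit 275.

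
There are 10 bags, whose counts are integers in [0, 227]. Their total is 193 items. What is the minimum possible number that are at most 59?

Each value above 59 is at least 60, contributing at least 60 − 0 = 60 above the floor 0.
The sum exceeds the floor total 0 by 193, so at most ⌊193/60⌋ = 3 exceed 59, and at least 7 are ≤ 59.
Exactly 7 works: 7 values at 0 and 3 at 60 total 180; raise one of the low values by 13 (still ≤ 59) to hit 193.

7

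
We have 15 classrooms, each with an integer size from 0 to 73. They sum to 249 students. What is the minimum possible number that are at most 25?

Let j be the number exceeding 25. Then the total is ≥ 26·j + 0·(15 − j) = 0 + 26j.
So 26j ≤ 249 and j ≤ 9; hence at least 15 − 9 = 6 are ≤ 25.
Exactly 6 works: 6 values at 0 and 9 at 26 total 234; raise one of the low values by 15 (still ≤ 25) to hit 249.

6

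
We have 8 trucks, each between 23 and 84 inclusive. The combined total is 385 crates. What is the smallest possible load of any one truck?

23

To make one truck as small as possible, make the other 7 as large as possible.
The other 7 can take up 7 × 84 = 588 ≥ 385 − 23, so one truck can sit at its floor of 23.
Achievable: one at 23 and the other 7 totalling 362, which fits since 7 × 23 ≤ 362 ≤ 7 × 84.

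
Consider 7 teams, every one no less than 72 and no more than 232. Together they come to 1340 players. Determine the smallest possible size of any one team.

To make one team as small as possible, make the other 6 as large as possible.
The other 6 can take up 6 × 232 = 1392 ≥ 1340 − 72, so one team can sit at its floor of 72.
Achievable: one at 72 and the other 6 totalling 1268, which fits since 6 × 72 ≤ 1268 ≤ 6 × 232.

72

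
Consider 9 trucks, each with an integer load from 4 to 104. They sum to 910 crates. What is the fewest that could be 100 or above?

4

Suppose at most 9 − j of them reach 100; then j values are ≤ 99 and the rest ≤ 104.
The total is then ≤ 99·j + 104·(9 − j) = 936 − 5j. For this to be ≥ 910 we need j ≤ 5, so at least 9 − 5 = 4 must reach 100.
Exactly 4 works: 4 values at 104 and 5 at 99 total 911; lower one of the high values by 1 (still ≥ 100) to hit 910.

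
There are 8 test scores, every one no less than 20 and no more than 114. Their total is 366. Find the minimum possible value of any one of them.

To make one score as small as possible, make the other 7 as large as possible.
The other 7 can take up 7 × 114 = 798 ≥ 366 − 20, so one score can sit at its floor of 20.
Achievable: one at 20 and the other 7 totalling 346, which fits since 7 × 20 ≤ 346 ≤ 7 × 114.

20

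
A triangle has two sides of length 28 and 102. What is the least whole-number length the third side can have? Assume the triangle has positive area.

75

The third side must exceed |28 − 102| = 74.
The smallest integer above 74 is 75.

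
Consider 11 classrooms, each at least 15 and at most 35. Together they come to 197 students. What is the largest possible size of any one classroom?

To make one classroom as large as possible, make the other 10 as small as possible.
The other 10 contribute at least 10 × 15 = 150, leaving at most 197 − 150 = 47.
But each classroom is capped at 35, so the maximum is 35.
Achievable: one at 35 and the other 10 totalling 162, which fits since 10 × 15 ≤ 162 ≤ 10 × 35.

35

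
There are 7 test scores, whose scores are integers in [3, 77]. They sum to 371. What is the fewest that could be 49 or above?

Suppose at most 7 − j of them reach 49; then j values are ≤ 48 and the rest ≤ 77.
The total is then ≤ 48·j + 77·(7 − j) = 539 − 29j. For this to be ≥ 371 we need j ≤ 5, so at least 7 − 5 = 2 must reach 49.
Exactly 2 works: 2 values at 77 and 5 at 48 total 394; lower one of the high values by 23 (still ≥ 49) to hit 371.

2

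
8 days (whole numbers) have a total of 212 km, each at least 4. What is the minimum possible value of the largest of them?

27

Some value must be at least ⌈212/8⌉ = 27, since 8 × 26 = 208 < 212.
Taking 4 copies of 26 and 4 copies of 27 gives exactly 212, so 27 is attained.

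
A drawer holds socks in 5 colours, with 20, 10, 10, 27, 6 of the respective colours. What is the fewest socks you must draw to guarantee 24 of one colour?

70

In the worst case you take as many as possible of each colour without reaching 24: 20 + 10 + 10 + 23 + 6 = 69.
The next one must give 24 of some colour, so 69 + 1 = 70.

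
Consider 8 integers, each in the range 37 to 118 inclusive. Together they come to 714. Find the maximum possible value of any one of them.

To make one integer as large as possible, make the other 7 as small as possible.
The other 7 contribute at least 7 × 37 = 259, leaving at most 714 − 259 = 455.
But each integer is capped at 118, so the maximum is 118.
Achievable: one at 118 and the other 7 totalling 596, which fits since 7 × 37 ≤ 596 ≤ 7 × 118.

118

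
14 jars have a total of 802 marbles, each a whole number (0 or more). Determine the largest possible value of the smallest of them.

57

If every one of the 14 were at least 58, the total would be at least 14 × 58 = 812 > 802.
Taking 10 copies of 57 and 4 copies of 58 gives exactly 802, so 57 is attained.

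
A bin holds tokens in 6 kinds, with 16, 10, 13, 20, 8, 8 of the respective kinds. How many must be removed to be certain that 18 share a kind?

In the worst case you take as many as possible of each kind without reaching 18: 16 + 10 + 13 + 17 + 8 + 8 = 72.
The next one must give 18 of some kind, so 72 + 1 = 73.

73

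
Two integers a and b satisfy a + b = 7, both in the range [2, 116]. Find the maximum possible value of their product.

ab = a(7 − a) is maximized when a is as near 7/2 as the bounds allow.
Taking a = 3 and b = 4 (both in [2, 116]) gives ab = 12.

12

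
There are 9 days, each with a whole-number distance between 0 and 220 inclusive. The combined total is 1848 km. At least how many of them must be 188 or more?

5

Each value short of 188 is at most 187, costing at least 220 − 187 = 33 against the maximum total of 1980.
We can afford to lose at most 1980 − 1848 = 132, so at most ⌊132/33⌋ = 4 fall short, and at least 5 are ≥ 188.
Exactly 5 works: 5 values at 220 and 4 at 187 total 1848.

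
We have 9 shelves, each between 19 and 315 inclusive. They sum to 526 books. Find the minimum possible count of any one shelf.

19

Minimizing one value means maximizing the remaining 8.
The other 8 can take up 8 × 315 = 2520 ≥ 526 − 19, so one shelf can sit at its floor of 19.
Achievable: one at 19 and the other 8 totalling 507, which fits since 8 × 19 ≤ 507 ≤ 8 × 315.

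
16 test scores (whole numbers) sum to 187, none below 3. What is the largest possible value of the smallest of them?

11

If every one of the 16 were at least 12, the total would be at least 16 × 12 = 192 > 187.
Achievable: 5 of them at 11 and 11 at 12 total 187.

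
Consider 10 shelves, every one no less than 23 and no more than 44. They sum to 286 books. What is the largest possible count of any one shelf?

44

Maximizing one value means minimizing the remaining 9.
The other 9 contribute at least 9 × 23 = 207, leaving at most 286 − 207 = 79.
But each shelf is capped at 44, so the maximum is 44.
Achievable: one at 44 and the other 9 totalling 242, which fits since 9 × 23 ≤ 242 ≤ 9 × 44.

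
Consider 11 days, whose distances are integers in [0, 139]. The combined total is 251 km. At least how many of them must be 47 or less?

6

Each value above 47 is at least 48, contributing at least 48 − 0 = 48 above the floor 0.
The sum exceeds the floor total 0 by 251, so at most ⌊251/48⌋ = 5 exceed 47, and at least 6 are ≤ 47.
Exactly 6 works: 6 values at 0 and 5 at 48 total 240; raise one of the low values by 11 (still ≤ 47) to hit 251.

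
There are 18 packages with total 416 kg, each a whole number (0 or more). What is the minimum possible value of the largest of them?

The 18 values sum to 416, so their maximum is at least ⌈416/18⌉ = 24.
Taking 16 copies of 23 and 2 copies of 24 gives exactly 416, so 24 is attained.

24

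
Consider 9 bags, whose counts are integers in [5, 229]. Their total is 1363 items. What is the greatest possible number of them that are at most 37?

Suppose k of them are at most 37. Those contribute at most 37 each and the rest at most 229 each.
So the total is at most 37k + 229(9 − k) = 2061 − 192k. This must still be ≥ 1363, so k ≤ 3.
k = 3 is achieved by 3 values at 37 and 6 at 229, total 1485; lower one of the 229's by 122 (still > 37) to reach 1363.

3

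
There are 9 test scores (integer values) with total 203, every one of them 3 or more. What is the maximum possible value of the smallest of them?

The average is 203/9 < 23, so some value is ≤ 22.
Achievable: 4 of them at 22 and 5 at 23 total 203.

22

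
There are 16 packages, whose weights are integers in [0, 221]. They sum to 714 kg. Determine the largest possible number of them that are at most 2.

Suppose k of them are at most 2. Those contribute at most 2 each and the rest at most 221 each.
So the total is at most 2k + 221(16 − k) = 3536 − 219k. This must still be ≥ 714, so k ≤ 12.
k = 12 is achieved by 12 values at 2 and 4 at 221, total 908; lower one of the 221's by 194 (still > 2) to reach 714.

12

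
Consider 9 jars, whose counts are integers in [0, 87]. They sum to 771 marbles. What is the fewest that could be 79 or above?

8

Suppose at most 9 − j of them reach 79; then j values are ≤ 78 and the rest ≤ 87.
The total is then ≤ 78·j + 87·(9 − j) = 783 − 9j. For this to be ≥ 771 we need j ≤ 1, so at least 9 − 1 = 8 must reach 79.
Exactly 8 works: 8 values at 87 and 1 at 78 total 774; lower one of the high values by 3 (still ≥ 79) to hit 771.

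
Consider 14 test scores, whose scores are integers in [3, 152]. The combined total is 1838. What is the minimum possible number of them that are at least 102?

Each value short of 102 is at most 101, costing at least 152 − 101 = 51 against the maximum total of 2128.
We can afford to lose at most 2128 − 1838 = 290, so at most ⌊290/51⌋ = 5 fall short, and at least 9 are ≥ 102.
Exactly 9 works: 9 values at 152 and 5 at 101 total 1873; lower one of the high values by 35 (still ≥ 102) to hit 1838.

9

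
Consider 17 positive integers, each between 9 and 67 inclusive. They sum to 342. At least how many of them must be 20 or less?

2

Let j be the number exceeding 20. Then the total is ≥ 21·j + 9·(17 − j) = 153 + 12j.
So 12j ≤ 189 and j ≤ 15; hence at least 17 − 15 = 2 are ≤ 20.
Exactly 2 works: 2 values at 9 and 15 at 21 total 333; raise one of the low values by 9 (still ≤ 20) to hit 342.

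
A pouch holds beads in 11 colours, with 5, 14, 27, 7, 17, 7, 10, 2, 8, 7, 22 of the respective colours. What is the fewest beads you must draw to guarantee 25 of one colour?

124

In the worst case you take as many as possible of each colour without reaching 25: 5 + 14 + 24 + 7 + 17 + 7 + 10 + 2 + 8 + 7 + 22 = 123.
The next one must give 25 of some colour, so 123 + 1 = 124.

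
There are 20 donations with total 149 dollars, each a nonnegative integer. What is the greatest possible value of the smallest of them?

7

If every one of the 20 were at least 8, the total would be at least 20 × 8 = 160 > 149.
Equality holds with 11 values of 7 and 9 values of 8.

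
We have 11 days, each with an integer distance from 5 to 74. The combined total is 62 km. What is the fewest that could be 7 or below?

If only k of them are at most 7, the other 11 − k are at least 8, so the total is at least (11 − k)·8 + k·5.
This is ≤ 62, so (11 − k)·8 + 5k ≤ 62, which gives k ≥ 9.
Exactly 9 works: 9 values at 5 and 2 at 8 total 61; raise one of the low values by 1 (still ≤ 7) to hit 62.

9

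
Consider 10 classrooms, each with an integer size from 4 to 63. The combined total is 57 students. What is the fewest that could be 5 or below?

2

If only k of them are at most 5, the other 10 − k are at least 6, so the total is at least (10 − k)·6 + k·4.
This is ≤ 57, so (10 − k)·6 + 4k ≤ 57, which gives k ≥ 2.
Exactly 2 works: 2 values at 4 and 8 at 6 total 56; raise one of the low values by 1 (still ≤ 5) to hit 57.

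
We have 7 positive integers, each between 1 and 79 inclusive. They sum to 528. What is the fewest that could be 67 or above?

Suppose at most 7 − j of them reach 67; then j values are ≤ 66 and the rest ≤ 79.
The total is then ≤ 66·j + 79·(7 − j) = 553 − 13j. For this to be ≥ 528 we need j ≤ 1, so at least 7 − 1 = 6 must reach 67.
Exactly 6 works: 6 values at 79 and 1 at 66 total 540; lower one of the high values by 12 (still ≥ 67) to hit 528.

6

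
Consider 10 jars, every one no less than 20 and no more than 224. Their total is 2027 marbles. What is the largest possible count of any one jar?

224

Maximizing one value means minimizing the remaining 9.
The other 9 contribute at least 9 × 20 = 180, leaving at most 2027 − 180 = 1847.
But each jar is capped at 224, so the maximum is 224.
Achievable: one at 224 and the other 9 totalling 1803, which fits since 9 × 20 ≤ 1803 ≤ 9 × 224.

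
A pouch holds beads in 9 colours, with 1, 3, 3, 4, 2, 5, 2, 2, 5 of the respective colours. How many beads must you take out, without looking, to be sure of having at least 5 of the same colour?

26

In the worst case you take as many as possible of each colour without reaching 5: 1 + 3 + 3 + 4 + 2 + 4 + 2 + 2 + 4 = 25.
The next one must give 5 of some colour, so 25 + 1 = 26.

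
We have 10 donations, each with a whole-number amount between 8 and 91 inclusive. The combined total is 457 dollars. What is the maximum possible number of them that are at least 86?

If k of the values are ≥ 86, the total is ≥ 86k + 8(10 − k).
Setting 86k + 8(10 − k) ≤ 457 gives 78k ≤ 377, so k ≤ 4.
k = 4 is achieved by 4 values at 86 and 6 at 8, total 392; add 65 to one value (staying below 86) to reach 457.

4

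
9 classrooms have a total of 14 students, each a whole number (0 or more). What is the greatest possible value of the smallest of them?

1

The 9 values sum to 14, so their minimum is at most ⌊14/9⌋ = 1.
Achievable: 4 of them at 1 and 5 at 2 total 14.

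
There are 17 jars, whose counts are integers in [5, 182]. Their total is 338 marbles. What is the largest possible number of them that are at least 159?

1

If k of the values are ≥ 159, the total is ≥ 159k + 5(17 − k).
Setting 159k + 5(17 − k) ≤ 338 gives 154k ≤ 253, so k ≤ 1.
k = 1 is achieved by 1 value at 159 and 16 at 5, total 239; add 99 to one value (staying below 159) to reach 338.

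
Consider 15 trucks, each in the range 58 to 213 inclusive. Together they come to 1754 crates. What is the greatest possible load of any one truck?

To make one truck as large as possible, make the other 14 as small as possible.
The other 14 contribute at least 14 × 58 = 812, leaving at most 1754 − 812 = 942.
But each truck is capped at 213, so the maximum is 213.
Achievable: one at 213 and the other 14 totalling 1541, which fits since 14 × 58 ≤ 1541 ≤ 14 × 213.

213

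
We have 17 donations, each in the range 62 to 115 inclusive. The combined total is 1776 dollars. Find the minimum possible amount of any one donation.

To make one donation as small as possible, make the other 16 as large as possible.
The other 16 can take up 16 × 115 = 1840 ≥ 1776 − 62, so one donation can sit at its floor of 62.
Achievable: one at 62 and the other 16 totalling 1714, which fits since 16 × 62 ≤ 1714 ≤ 16 × 115.

62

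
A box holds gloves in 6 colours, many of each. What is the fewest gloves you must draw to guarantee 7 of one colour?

You could draw 6 of every colour without reaching 7 of any — 36 in all.
One more forces 7 of some colour, so 36 + 1 = 37.

37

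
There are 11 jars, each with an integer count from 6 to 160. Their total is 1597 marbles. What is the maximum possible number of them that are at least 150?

If k of the values are ≥ 150, the total is ≥ 150k + 6(11 − k).
Setting 150k + 6(11 − k) ≤ 1597 gives 144k ≤ 1531, so k ≤ 10.
k = 10 is achieved by 10 values at 150 and 1 at 6, total 1506; add 91 to one value (staying below 150) to reach 1597.

10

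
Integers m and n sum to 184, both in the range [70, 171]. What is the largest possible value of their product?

8464

With m + n fixed, mn peaks when the two are closest together.
Taking m = 92 and n = 92 (both in [70, 171]) gives mn = 8464.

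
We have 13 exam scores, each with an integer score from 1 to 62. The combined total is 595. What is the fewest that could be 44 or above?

If only k of them are at least 44, the other 13 − k are at most 43, so the total is at most k·62 + (13 − k)·43.
This must reach 595, so k·62 + (13 − k)·43 ≥ 595, giving k ≥ 2.
Exactly 2 works: 2 values at 62 and 11 at 43 total 597; lower one of the high values by 2 (still ≥ 44) to hit 595.

2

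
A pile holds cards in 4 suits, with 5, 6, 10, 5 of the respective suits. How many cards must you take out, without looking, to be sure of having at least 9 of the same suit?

In the worst case you take as many as possible of each suit without reaching 9: 5 + 6 + 8 + 5 = 24.
The next one must give 9 of some suit, so 24 + 1 = 25.

25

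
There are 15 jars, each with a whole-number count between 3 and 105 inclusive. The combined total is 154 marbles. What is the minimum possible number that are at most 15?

Each value above 15 is at least 16, contributing at least 16 − 3 = 13 above the floor 3.
The sum exceeds the floor total 45 by 109, so at most ⌊109/13⌋ = 8 exceed 15, and at least 7 are ≤ 15.
Exactly 7 works: 7 values at 3 and 8 at 16 total 149; raise one of the low values by 5 (still ≤ 15) to hit 154.

7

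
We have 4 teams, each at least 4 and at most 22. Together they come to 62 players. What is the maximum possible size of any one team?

To make one team as large as possible, make the other 3 as small as possible.
The other 3 contribute at least 3 × 4 = 12, leaving at most 62 − 12 = 50.
But each team is capped at 22, so the maximum is 22.
Achievable: one at 22 and the other 3 totalling 40, which fits since 3 × 4 ≤ 40 ≤ 3 × 22.

22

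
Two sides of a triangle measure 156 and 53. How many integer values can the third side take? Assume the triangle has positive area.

The triangle inequality gives |156 − 53| < c < 156 + 53, i.e. 103 < c < 209.
So c can be any integer from 104 to 208: 105 values.

105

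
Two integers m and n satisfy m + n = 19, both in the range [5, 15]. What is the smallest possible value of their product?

mn = m(19 − m) is concave in m, so over [5, 14] it is minimized at an endpoint.
At the endpoint m = 5, n = 19 − 5 = 14, so mn = 5 × 14 = 70.

70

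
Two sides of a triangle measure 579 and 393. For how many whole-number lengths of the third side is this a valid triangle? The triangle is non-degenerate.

785

The triangle inequality gives |579 − 393| < c < 579 + 393, i.e. 186 < c < 972.
So c can be any integer from 187 to 971: 785 values.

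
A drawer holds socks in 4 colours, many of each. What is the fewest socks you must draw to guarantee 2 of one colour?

5

You could draw 1 of every colour without reaching 2 of any — 4 in all.
One more forces 2 of some colour, so 4 + 1 = 5.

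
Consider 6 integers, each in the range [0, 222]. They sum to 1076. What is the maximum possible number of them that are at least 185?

If k of the values are ≥ 185, the total is ≥ 185k + 0(6 − k).
Setting 185k + 0(6 − k) ≤ 1076 gives 185k ≤ 1076, so k ≤ 5.
k = 5 is achieved by 5 values at 185 and 1 at 0, total 925; add 151 to one value (staying below 185) to reach 1076.

5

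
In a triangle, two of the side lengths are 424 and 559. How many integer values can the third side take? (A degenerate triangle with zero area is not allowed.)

847

The triangle inequality gives |424 − 559| < c < 424 + 559, i.e. 135 < c < 983.
So c can be any integer from 136 to 982: 847 values.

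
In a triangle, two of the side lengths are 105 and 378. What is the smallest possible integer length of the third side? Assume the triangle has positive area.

274

The third side must exceed |105 − 378| = 273.
The smallest integer above 273 is 274.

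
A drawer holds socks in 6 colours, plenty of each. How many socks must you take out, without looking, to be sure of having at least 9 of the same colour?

You could draw 8 of every colour without reaching 9 of any — 48 in all.
One more forces 9 of some colour, so 48 + 1 = 49.

49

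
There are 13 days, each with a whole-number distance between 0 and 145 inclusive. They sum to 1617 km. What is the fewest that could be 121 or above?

Each value short of 121 is at most 120, costing at least 145 − 120 = 25 against the maximum total of 1885.
We can afford to lose at most 1885 − 1617 = 268, so at most ⌊268/25⌋ = 10 fall short, and at least 3 are ≥ 121.
Exactly 3 works: 3 values at 145 and 10 at 120 total 1635; lower one of the high values by 18 (still ≥ 121) to hit 1617.

3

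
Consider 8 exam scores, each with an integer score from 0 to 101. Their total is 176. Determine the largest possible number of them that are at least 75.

2

With k values at 75 or above and the rest at least 0, the sum is at least 0 + 75k.
Since the sum is 176, we need 75k ≤ 176, i.e. k ≤ 2.
k = 2 is achieved by 2 values at 75 and 6 at 0, total 150; add 26 to one value (staying below 75) to reach 176.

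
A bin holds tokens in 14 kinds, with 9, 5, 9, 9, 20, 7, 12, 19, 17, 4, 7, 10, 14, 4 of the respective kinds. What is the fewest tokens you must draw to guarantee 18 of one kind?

142

In the worst case you take as many as possible of each kind without reaching 18: 9 + 5 + 9 + 9 + 17 + 7 + 12 + 17 + 17 + 4 + 7 + 10 + 14 + 4 = 141.
The next one must give 18 of some kind, so 141 + 1 = 142.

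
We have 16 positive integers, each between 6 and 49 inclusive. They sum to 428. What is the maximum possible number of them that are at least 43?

8

With k values at 43 or above and the rest at least 6, the sum is at least 96 + 37k.
Since the sum is 428, we need 37k ≤ 332, i.e. k ≤ 8.
k = 8 is achieved by 8 values at 43 and 8 at 6, total 392; add 36 to one value (staying below 43) to reach 428.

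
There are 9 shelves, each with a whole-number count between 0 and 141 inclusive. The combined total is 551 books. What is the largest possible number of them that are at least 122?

If k of the values are ≥ 122, the total is ≥ 122k + 0(9 − k).
Setting 122k + 0(9 − k) ≤ 551 gives 122k ≤ 551, so k ≤ 4.
k = 4 is achieved by 4 values at 122 and 5 at 0, total 488; add 63 to one value (staying below 122) to reach 551.

4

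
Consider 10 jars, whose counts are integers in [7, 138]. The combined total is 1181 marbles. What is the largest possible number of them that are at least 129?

9

If k of the values are ≥ 129, the total is ≥ 129k + 7(10 − k).
Setting 129k + 7(10 − k) ≤ 1181 gives 122k ≤ 1111, so k ≤ 9.
k = 9 is achieved by 9 values at 129 and 1 at 7, total 1168; add 13 to one value (staying below 129) to reach 1181.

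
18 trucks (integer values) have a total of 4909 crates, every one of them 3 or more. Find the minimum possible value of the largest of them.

The average is 4909/18 > 272, so not all 18 can be 272 or less; the largest is ≥ 273.
Equality holds with 13 values of 273 and 5 values of 272.

273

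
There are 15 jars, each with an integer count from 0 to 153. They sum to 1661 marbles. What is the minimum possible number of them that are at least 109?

Suppose at most 15 − j of them reach 109; then j values are ≤ 108 and the rest ≤ 153.
The total is then ≤ 108·j + 153·(15 − j) = 2295 − 45j. For this to be ≥ 1661 we need j ≤ 14, so at least 15 − 14 = 1 must reach 109.
Exactly 1 works: 1 value at 153 and 14 at 108 total 1665; lower one of the high values by 4 (still ≥ 109) to hit 1661.

1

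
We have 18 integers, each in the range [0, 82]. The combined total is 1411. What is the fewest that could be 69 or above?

If only k of them are at least 69, the other 18 − k are at most 68, so the total is at most k·82 + (18 − k)·68.
This must reach 1411, so k·82 + (18 − k)·68 ≥ 1411, giving k ≥ 14.
Exactly 14 works: 14 values at 82 and 4 at 68 total 1420; lower one of the high values by 9 (still ≥ 69) to hit 1411.

14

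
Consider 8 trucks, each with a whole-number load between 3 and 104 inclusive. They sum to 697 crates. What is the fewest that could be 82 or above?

If only k of them are at least 82, the other 8 − k are at most 81, so the total is at most k·104 + (8 − k)·81.
This must reach 697, so k·104 + (8 − k)·81 ≥ 697, giving k ≥ 3.
Exactly 3 works: 3 values at 104 and 5 at 81 total 717; lower one of the high values by 20 (still ≥ 82) to hit 697.

3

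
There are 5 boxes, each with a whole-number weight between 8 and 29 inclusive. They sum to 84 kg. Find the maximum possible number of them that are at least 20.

3

Suppose k of them are at least 20. Those contribute at least 20 each and the other 5 − k at least 8 each.
So the total is at least 20k + 8(5 − k) = 40 + 12k. This must be ≤ 84, giving k ≤ 3.
k = 3 is achieved by 3 values at 20 and 2 at 8, total 76; add 8 to one value (staying below 20) to reach 84.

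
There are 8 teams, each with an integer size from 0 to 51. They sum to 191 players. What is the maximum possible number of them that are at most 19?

6

Suppose k of them are at most 19. Those contribute at most 19 each and the rest at most 51 each.
So the total is at most 19k + 51(8 − k) = 408 − 32k. This must still be ≥ 191, so k ≤ 6.
k = 6 is achieved by 6 values at 19 and 2 at 51, total 216; lower one of the 51's by 25 (still > 19) to reach 191.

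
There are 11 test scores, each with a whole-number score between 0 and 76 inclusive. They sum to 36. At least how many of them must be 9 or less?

Let j be the number exceeding 9. Then the total is ≥ 10·j + 0·(11 − j) = 0 + 10j.
So 10j ≤ 36 and j ≤ 3; hence at least 11 − 3 = 8 are ≤ 9.
Exactly 8 works: 8 values at 0 and 3 at 10 total 30; raise one of the low values by 6 (still ≤ 9) to hit 36.

8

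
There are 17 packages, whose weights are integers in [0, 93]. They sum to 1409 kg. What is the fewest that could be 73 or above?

9

Suppose at most 17 − j of them reach 73; then j values are ≤ 72 and the rest ≤ 93.
The total is then ≤ 72·j + 93·(17 − j) = 1581 − 21j. For this to be ≥ 1409 we need j ≤ 8, so at least 17 − 8 = 9 must reach 73.
Exactly 9 works: 9 values at 93 and 8 at 72 total 1413; lower one of the high values by 4 (still ≥ 73) to hit 1409.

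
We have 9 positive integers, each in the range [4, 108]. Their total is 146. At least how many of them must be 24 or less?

4

Let j be the number exceeding 24. Then the total is ≥ 25·j + 4·(9 − j) = 36 + 21j.
So 21j ≤ 110 and j ≤ 5; hence at least 9 − 5 = 4 are ≤ 24.
Exactly 4 works: 4 values at 4 and 5 at 25 total 141; raise one of the low values by 5 (still ≤ 24) to hit 146.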